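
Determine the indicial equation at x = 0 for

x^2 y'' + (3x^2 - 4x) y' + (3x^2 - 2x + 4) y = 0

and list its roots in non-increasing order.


Divide by x^2 to reach normal form y'' + P_1(x) y' + P_2(x) y = 0 with P_1(x) = 3 - 4/x and P_2(x) = 3 - 2/x + 4/x^2.
x = 0 is a singular point because the y'-coefficient 3 - 4/x has a pole at x = 0 and the y-coefficient 3 - 2/x + 4/x^2 has a pole at x = 0.
It is a regular singular point because x P_1(x) = p(x) = 3x - 4 and x^2 P_2(x) = q(x) = 3x^2 - 2x + 4 are polynomials, hence analytic at x = 0.
p(0) = -4,  q(0) = 4.
Indicial equation: r(r-1) + p(0) r + q(0) = 0, i.e. r^2 + (p(0) - 1) r + q(0) = 0, i.e. r^2 - 5 r + 4 = 0.
Discriminant: (-5)^2 - 4(4) = 9, so r = (5 ± 3)/2.
Solving: r_1 = 4, r_2 = 1.

indicial: r^2 - 5 r + 4 = 0; roots r_1 = 4, r_2 = 1


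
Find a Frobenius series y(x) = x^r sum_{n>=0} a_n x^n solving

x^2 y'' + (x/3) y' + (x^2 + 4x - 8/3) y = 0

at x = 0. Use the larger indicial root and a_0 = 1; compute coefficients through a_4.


Write in Frobenius form y'' + (p(x)/x) y' + (q(x)/x^2) y = 0:
  p(x) = 1/3,  q(x) = x^2 + 4x - 8/3.
Indicial equation: r(r-1) + (1/3) r + (-8/3) = 0 -> roots r_1 = 2, r_2 = -4/3.
Take r = r_1 = 2. Let y(x) = x^r sum_{n>=0} a_n x^n with a_0 = 1.
Substitute y = x^r sum a_n x^n and match x^{r+n}. The recurrence is
  D(n) a_n + 4 a_{n-1} + 1 a_{n-2} = 0,  where D(n) = (r+n)(r+n-1) + (1/3)(r+n) + (-8/3).
  a_n = [-4 a_{n-1} - 1 a_{n-2}] / D(n).
Since the indicial polynomial factors as (r - r_1)(r - r_2), D(n) = (r_1 + n - r_1)(r_1 + n - r_2) = n(n + 10/3).
Evaluating step by step (a_0 = 1):
  n = 1: D(1) = 1(1 + 10/3) = 13/3; numerator = -4(1) = -4; a_1 = (-4)/(13/3) = -12/13
  n = 2: D(2) = 2(2 + 10/3) = 32/3; numerator = -4(-12/13) - 1(1) = 35/13; a_2 = (35/13)/(32/3) = 105/416
  n = 3: D(3) = 3(3 + 10/3) = 19; numerator = -4(105/416) - 1(-12/13) = -9/104; a_3 = (-9/104)/(19) = -9/1976
  n = 4: D(4) = 4(4 + 10/3) = 88/3; numerator = -4(-9/1976) - 1(105/416) = -1851/7904; a_4 = (-1851/7904)/(88/3) = -5553/695552

r = 2; a_0 = 1; a_1 = -12/13; a_2 = 105/416; a_3 = -9/1976; a_4 = -5553/695552


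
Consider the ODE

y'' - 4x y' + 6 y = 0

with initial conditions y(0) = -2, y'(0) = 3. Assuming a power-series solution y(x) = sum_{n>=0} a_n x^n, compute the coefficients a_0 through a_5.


Ansatz: y(x) = sum_{n>=0} a_n x^n, so y'(x) = sum_{n>=1} n a_n x^(n-1) and y''(x) = sum_{n>=2} n(n-1) a_n x^(n-2).
Substitute into P(x) y'' + Q(x) y' + R(x) y = 0 with P(x) = 1, Q(x) = -4x, R(x) = 6, and match powers of x.
Initial conditions: a_0 = -2, a_1 = 3.
Setting the coefficient of each power of x to zero and solving order by order (substituting the coefficients already found):
  x^0: 2 a_2 + 6 a_0 = 0  ->  2 a_2 = -6 a_0 = 12  ->  a_2 = 6
  x^1: 6 a_3 + 2 a_1 = 0  ->  6 a_3 = -2 a_1 = -6  ->  a_3 = -1
  x^2: 12 a_4 - 2 a_2 = 0  ->  12 a_4 = 2 a_2 = 12  ->  a_4 = 1
  x^3: 20 a_5 - 6 a_3 = 0  ->  20 a_5 = 6 a_3 = -6  ->  a_5 = -3/10
Truncated series: y(x) = -2 + 3 x + 6 x^2 - x^3 + x^4 - (3/10) x^5 + O(x^6).

a_0 = -2; a_1 = 3; a_2 = 6; a_3 = -1; a_4 = 1; a_5 = -3/10


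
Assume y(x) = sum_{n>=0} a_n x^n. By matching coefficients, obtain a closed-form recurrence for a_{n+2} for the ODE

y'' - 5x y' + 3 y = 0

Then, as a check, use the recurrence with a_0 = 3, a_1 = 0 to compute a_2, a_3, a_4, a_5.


Substitute y = sum_n a_n x^n.
y''(x) has coefficient (n+2)(n+1) a_{n+2} at x^n;
-5 x y'(x) has coefficient -5 n a_n at x^n (shift);
3 y(x) has coefficient 3 a_n at x^n.
Matching x^n: (n+2)(n+1) a_{n+2} + (-5n + 3) a_n = 0.
Thus a_{n+2} = (5n - 3) / ((n+1)(n+2)) * a_n.

Check with a_0 = 3, a_1 = 0 (apply the recurrence for n = 0, 1, 2, 3): a_0 = 3, a_1 = 0, a_2 = -9/2, a_3 = 0, a_4 = -21/8, a_5 = 0.

a_(n+2) = (5n - 3) / ((n+1)(n+2)) * a_n; check: a_0 = 3, a_1 = 0, a_2 = -9/2, a_3 = 0, a_4 = -21/8, a_5 = 0


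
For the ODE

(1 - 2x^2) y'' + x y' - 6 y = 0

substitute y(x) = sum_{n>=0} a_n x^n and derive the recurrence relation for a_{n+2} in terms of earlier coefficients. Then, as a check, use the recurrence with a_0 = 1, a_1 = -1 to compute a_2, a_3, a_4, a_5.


Substitute y = sum_n a_n x^n.
(1 - 2 x^2) y'' contributes (n+2)(n+1) a_{n+2} - 2 n(n-1) a_n at x^n.
x y'(x) contributes n a_n at x^n.
-6 y(x) contributes -6 a_n at x^n.
Matching x^n: (n+2)(n+1) a_{n+2} + (-2 n(n-1) + n - 6) a_n = 0.
Thus a_{n+2} = (2 n(n-1) - n + 6) / ((n+1)(n+2)) * a_n.

Check with a_0 = 1, a_1 = -1 (apply the recurrence for n = 0, 1, 2, 3): a_0 = 1, a_1 = -1, a_2 = 3, a_3 = -5/6, a_4 = 2, a_5 = -5/8.

a_(n+2) = (2 n(n-1) - n + 6) / ((n+1)(n+2)) * a_n; check: a_0 = 1, a_1 = -1, a_2 = 3, a_3 = -5/6, a_4 = 2, a_5 = -5/8


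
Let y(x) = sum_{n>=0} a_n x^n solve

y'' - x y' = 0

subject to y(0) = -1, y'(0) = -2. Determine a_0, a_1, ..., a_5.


Ansatz: y(x) = sum_{n>=0} a_n x^n, so y'(x) = sum_{n>=1} n a_n x^(n-1) and y''(x) = sum_{n>=2} n(n-1) a_n x^(n-2).
Substitute into P(x) y'' + Q(x) y' + R(x) y = 0 with P(x) = 1, Q(x) = -x, R(x) = 0, and match powers of x.
Initial conditions: a_0 = -1, a_1 = -2.
Setting the coefficient of each power of x to zero and solving order by order (substituting the coefficients already found):
  x^0: 2 a_2 = 0  ->  a_2 = 0
  x^1: 6 a_3 - a_1 = 0  ->  6 a_3 = a_1 = -2  ->  a_3 = -1/3
  x^2: 12 a_4 - 2 a_2 = 0  ->  12 a_4 = 2 a_2 = 0  ->  a_4 = 0
  x^3: 20 a_5 - 3 a_3 = 0  ->  20 a_5 = 3 a_3 = -1  ->  a_5 = -1/20
Truncated series: y(x) = -1 - 2 x - (1/3) x^3 - (1/20) x^5 + O(x^6).

a_0 = -1; a_1 = -2; a_2 = 0; a_3 = -1/3; a_4 = 0; a_5 = -1/20


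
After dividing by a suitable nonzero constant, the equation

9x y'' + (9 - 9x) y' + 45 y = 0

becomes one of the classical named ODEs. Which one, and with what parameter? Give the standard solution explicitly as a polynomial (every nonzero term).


All three coefficients share the factor 9; dividing through by 9 gives  x y'' + (1 - x) y' + 5 y = 0.
This matches the Laguerre equation x y'' + (1 - x) y' + n y = 0 with n = 5; the polynomial solution is L_5(x).
With y = sum_k a_k x^k, matching x^k gives (k+1)k a_{k+1} + (k+1) a_{k+1} - k a_k + n a_k = 0, i.e. (k+1)^2 a_{k+1} = (k - n) a_k = (k - 5) a_k. The right side vanishes at k = 5, so the series terminates at degree 5.
Standard normalization L_n(0) = 1 gives a_0 = 1. Work upward with a_{k+1} = (k - 5) a_k / (k+1)^2:
  a_1 = (0 - 5)(1) / 1^2 = -5/1 = -5
  a_2 = (1 - 5)(-5) / 2^2 = 20/4 = 5
  a_3 = (2 - 5)(5) / 3^2 = -15/9 = -5/3
  a_4 = (3 - 5)(-5/3) / 4^2 = (10/3)/16 = 5/24
  a_5 = (4 - 5)(5/24) / 5^2 = (-5/24)/25 = -1/120
Hence L_5(x) = -x^5/120 + 5 x^4/24 - 5 x^3/3 + 5 x^2 - 5 x + 1.

L_5(x); series = -x^5/120 + 5 x^4/24 - 5 x^3/3 + 5 x^2 - 5 x + 1


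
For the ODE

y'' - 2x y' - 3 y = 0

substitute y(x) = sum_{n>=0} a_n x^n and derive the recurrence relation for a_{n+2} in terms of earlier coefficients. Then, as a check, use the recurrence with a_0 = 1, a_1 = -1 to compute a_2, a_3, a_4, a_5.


Substitute y = sum_n a_n x^n.
y''(x) has coefficient (n+2)(n+1) a_{n+2} at x^n;
-2 x y'(x) has coefficient -2 n a_n at x^n (shift);
-3 y(x) has coefficient -3 a_n at x^n.
Matching x^n: (n+2)(n+1) a_{n+2} + (-2n - 3) a_n = 0.
Thus a_{n+2} = (2n + 3) / ((n+1)(n+2)) * a_n.

Check with a_0 = 1, a_1 = -1 (apply the recurrence for n = 0, 1, 2, 3): a_0 = 1, a_1 = -1, a_2 = 3/2, a_3 = -5/6, a_4 = 7/8, a_5 = -3/8.

a_(n+2) = (2n + 3) / ((n+1)(n+2)) * a_n; check: a_0 = 1, a_1 = -1, a_2 = 3/2, a_3 = -5/6, a_4 = 7/8, a_5 = -3/8


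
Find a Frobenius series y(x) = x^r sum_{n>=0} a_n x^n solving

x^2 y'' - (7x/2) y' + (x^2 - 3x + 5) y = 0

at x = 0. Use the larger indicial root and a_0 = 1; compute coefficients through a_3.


Write in Frobenius form y'' + (p(x)/x) y' + (q(x)/x^2) y = 0:
  p(x) = -7/2,  q(x) = x^2 - 3x + 5.
Indicial equation: r(r-1) + (-7/2) r + (5) = 0 -> roots r_1 = 5/2, r_2 = 2.
Take r = r_1 = 5/2. Let y(x) = x^r sum_{n>=0} a_n x^n with a_0 = 1.
Substitute y = x^r sum a_n x^n and match x^{r+n}. The recurrence is
  D(n) a_n - 3 a_{n-1} + 1 a_{n-2} = 0,  where D(n) = (r+n)(r+n-1) + (-7/2)(r+n) + (5).
  a_n = [3 a_{n-1} - 1 a_{n-2}] / D(n).
Since the indicial polynomial factors as (r - r_1)(r - r_2), D(n) = (r_1 + n - r_1)(r_1 + n - r_2) = n(n + 1/2).
Evaluating step by step (a_0 = 1):
  n = 1: D(1) = 1(1 + 1/2) = 3/2; numerator = 3(1) = 3; a_1 = (3)/(3/2) = 2
  n = 2: D(2) = 2(2 + 1/2) = 5; numerator = 3(2) - 1(1) = 5; a_2 = (5)/(5) = 1
  n = 3: D(3) = 3(3 + 1/2) = 21/2; numerator = 3(1) - 1(2) = 1; a_3 = (1)/(21/2) = 2/21

r = 5/2; a_0 = 1; a_1 = 2; a_2 = 1; a_3 = 2/21


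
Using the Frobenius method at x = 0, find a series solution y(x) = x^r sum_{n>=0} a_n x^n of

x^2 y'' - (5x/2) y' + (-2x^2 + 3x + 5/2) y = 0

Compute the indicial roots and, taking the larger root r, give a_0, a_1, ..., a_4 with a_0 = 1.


Write in Frobenius form y'' + (p(x)/x) y' + (q(x)/x^2) y = 0:
  p(x) = -5/2,  q(x) = -2x^2 + 3x + 5/2.
Indicial equation: r(r-1) + (-5/2) r + (5/2) = 0 -> roots r_1 = 5/2, r_2 = 1.
Take r = r_1 = 5/2. Let y(x) = x^r sum_{n>=0} a_n x^n with a_0 = 1.
Substitute y = x^r sum a_n x^n and match x^{r+n}. The recurrence is
  D(n) a_n + 3 a_{n-1} - 2 a_{n-2} = 0,  where D(n) = (r+n)(r+n-1) + (-5/2)(r+n) + (5/2).
  a_n = [-3 a_{n-1} + 2 a_{n-2}] / D(n).
Since the indicial polynomial factors as (r - r_1)(r - r_2), D(n) = (r_1 + n - r_1)(r_1 + n - r_2) = n(n + 3/2).
Evaluating step by step (a_0 = 1):
  n = 1: D(1) = 1(1 + 3/2) = 5/2; numerator = -3(1) = -3; a_1 = (-3)/(5/2) = -6/5
  n = 2: D(2) = 2(2 + 3/2) = 7; numerator = -3(-6/5) + 2(1) = 28/5; a_2 = (28/5)/(7) = 4/5
  n = 3: D(3) = 3(3 + 3/2) = 27/2; numerator = -3(4/5) + 2(-6/5) = -24/5; a_3 = (-24/5)/(27/2) = -16/45
  n = 4: D(4) = 4(4 + 3/2) = 22; numerator = -3(-16/45) + 2(4/5) = 8/3; a_4 = (8/3)/(22) = 4/33

r = 5/2; a_0 = 1; a_1 = -6/5; a_2 = 4/5; a_3 = -16/45; a_4 = 4/33


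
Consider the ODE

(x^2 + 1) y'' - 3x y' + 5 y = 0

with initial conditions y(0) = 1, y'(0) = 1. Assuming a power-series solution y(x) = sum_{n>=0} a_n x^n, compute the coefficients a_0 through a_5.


Ansatz: y(x) = sum_{n>=0} a_n x^n, so y'(x) = sum_{n>=1} n a_n x^(n-1) and y''(x) = sum_{n>=2} n(n-1) a_n x^(n-2).
Substitute into P(x) y'' + Q(x) y' + R(x) y = 0 with P(x) = x^2 + 1, Q(x) = -3x, R(x) = 5, and match powers of x.
Initial conditions: a_0 = 1, a_1 = 1.
Setting the coefficient of each power of x to zero and solving order by order (substituting the coefficients already found):
  x^0: 2 a_2 + 5 a_0 = 0  ->  2 a_2 = -5 a_0 = -5  ->  a_2 = -5/2
  x^1: 6 a_3 + 2 a_1 = 0  ->  6 a_3 = -2 a_1 = -2  ->  a_3 = -1/3
  x^2: 12 a_4 + a_2 = 0  ->  12 a_4 = -a_2 = 5/2  ->  a_4 = 5/24
  x^3: 20 a_5 + 2 a_3 = 0  ->  20 a_5 = -2 a_3 = 2/3  ->  a_5 = 1/30
Truncated series: y(x) = 1 + x - (5/2) x^2 - (1/3) x^3 + (5/24) x^4 + (1/30) x^5 + O(x^6).

a_0 = 1; a_1 = 1; a_2 = -5/2; a_3 = -1/3; a_4 = 5/24; a_5 = 1/30


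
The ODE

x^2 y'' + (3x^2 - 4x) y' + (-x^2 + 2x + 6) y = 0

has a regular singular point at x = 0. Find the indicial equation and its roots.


Divide by x^2 to reach normal form y'' + P_1(x) y' + P_2(x) y = 0 with P_1(x) = 3 - 4/x and P_2(x) = -1 + 2/x + 6/x^2.
x = 0 is a singular point because the y'-coefficient 3 - 4/x has a pole at x = 0 and the y-coefficient -1 + 2/x + 6/x^2 has a pole at x = 0.
It is a regular singular point because x P_1(x) = p(x) = 3x - 4 and x^2 P_2(x) = q(x) = -x^2 + 2x + 6 are polynomials, hence analytic at x = 0.
p(0) = -4,  q(0) = 6.
Indicial equation: r(r-1) + p(0) r + q(0) = 0, i.e. r^2 + (p(0) - 1) r + q(0) = 0, i.e. r^2 - 5 r + 6 = 0.
Discriminant: (-5)^2 - 4(6) = 1, so r = (5 ± 1)/2.
Solving: r_1 = 3, r_2 = 2.

indicial: r^2 - 5 r + 6 = 0; roots r_1 = 3, r_2 = 2


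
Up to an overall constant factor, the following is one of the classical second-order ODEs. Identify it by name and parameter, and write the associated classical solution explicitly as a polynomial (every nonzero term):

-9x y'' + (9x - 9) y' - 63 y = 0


All three coefficients share the factor -9; dividing through by -9 gives  x y'' + (1 - x) y' + 7 y = 0.
This matches the Laguerre equation x y'' + (1 - x) y' + n y = 0 with n = 7; the polynomial solution is L_7(x).
With y = sum_k a_k x^k, matching x^k gives (k+1)k a_{k+1} + (k+1) a_{k+1} - k a_k + n a_k = 0, i.e. (k+1)^2 a_{k+1} = (k - n) a_k = (k - 7) a_k. The right side vanishes at k = 7, so the series terminates at degree 7.
Standard normalization L_n(0) = 1 gives a_0 = 1. Work upward with a_{k+1} = (k - 7) a_k / (k+1)^2:
  a_1 = (0 - 7)(1) / 1^2 = -7/1 = -7
  a_2 = (1 - 7)(-7) / 2^2 = 42/4 = 21/2
  a_3 = (2 - 7)(21/2) / 3^2 = (-105/2)/9 = -35/6
  a_4 = (3 - 7)(-35/6) / 4^2 = (70/3)/16 = 35/24
  a_5 = (4 - 7)(35/24) / 5^2 = (-35/8)/25 = -7/40
  a_6 = (5 - 7)(-7/40) / 6^2 = (7/20)/36 = 7/720
  a_7 = (6 - 7)(7/720) / 7^2 = (-7/720)/49 = -1/5040
Hence L_7(x) = -x^7/5040 + 7 x^6/720 - 7 x^5/40 + 35 x^4/24 - 35 x^3/6 + 21 x^2/2 - 7 x + 1.

L_7(x); series = -x^7/5040 + 7 x^6/720 - 7 x^5/40 + 35 x^4/24 - 35 x^3/6 + 21 x^2/2 - 7 x + 1


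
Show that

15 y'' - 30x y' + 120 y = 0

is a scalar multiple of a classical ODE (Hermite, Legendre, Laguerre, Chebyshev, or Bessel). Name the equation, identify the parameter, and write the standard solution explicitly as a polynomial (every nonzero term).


All three coefficients share the factor 15; dividing through by 15 gives  y'' - 2x y' + 8 y = 0.
This matches the Hermite equation y'' - 2x y' + 2n y = 0 with 2n = 8, so n = 4; the polynomial solution is H_4(x).
With y = sum_k a_k x^k, matching x^k gives (k+2)(k+1) a_{k+2} = 2(k - n) a_k = 2(k - 4) a_k. The right side vanishes at k = 4, so the series with the parity of 4 terminates at degree 4.
Standard normalization: leading coefficient of H_n is 2^n, so a_4 = 2^4 = 16. Work downward with a_k = (k+1)(k+2) a_{k+2} / (2(k - n)):
  a_2 = (3)(4)(16) / (2(2 - 4)) = 192/(-4) = -48
  a_0 = (1)(2)(-48) / (2(0 - 4)) = -96/(-8) = 12
Hence H_4(x) = 16 x^4 - 48 x^2 + 12.

H_4(x); series = 16 x^4 - 48 x^2 + 12


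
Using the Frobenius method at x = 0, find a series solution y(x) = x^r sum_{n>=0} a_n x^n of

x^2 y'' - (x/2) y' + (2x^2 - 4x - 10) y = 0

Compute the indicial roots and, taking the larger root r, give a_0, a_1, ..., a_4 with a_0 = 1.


Write in Frobenius form y'' + (p(x)/x) y' + (q(x)/x^2) y = 0:
  p(x) = -1/2,  q(x) = 2x^2 - 4x - 10.
Indicial equation: r(r-1) + (-1/2) r + (-10) = 0 -> roots r_1 = 4, r_2 = -5/2.
Take r = r_1 = 4. Let y(x) = x^r sum_{n>=0} a_n x^n with a_0 = 1.
Substitute y = x^r sum a_n x^n and match x^{r+n}. The recurrence is
  D(n) a_n - 4 a_{n-1} + 2 a_{n-2} = 0,  where D(n) = (r+n)(r+n-1) + (-1/2)(r+n) + (-10).
  a_n = [4 a_{n-1} - 2 a_{n-2}] / D(n).
Since the indicial polynomial factors as (r - r_1)(r - r_2), D(n) = (r_1 + n - r_1)(r_1 + n - r_2) = n(n + 13/2).
Evaluating step by step (a_0 = 1):
  n = 1: D(1) = 1(1 + 13/2) = 15/2; numerator = 4(1) = 4; a_1 = (4)/(15/2) = 8/15
  n = 2: D(2) = 2(2 + 13/2) = 17; numerator = 4(8/15) - 2(1) = 2/15; a_2 = (2/15)/(17) = 2/255
  n = 3: D(3) = 3(3 + 13/2) = 57/2; numerator = 4(2/255) - 2(8/15) = -88/85; a_3 = (-88/85)/(57/2) = -176/4845
  n = 4: D(4) = 4(4 + 13/2) = 42; numerator = 4(-176/4845) - 2(2/255) = -52/323; a_4 = (-52/323)/(42) = -26/6783

r = 4; a_0 = 1; a_1 = 8/15; a_2 = 2/255; a_3 = -176/4845; a_4 = -26/6783


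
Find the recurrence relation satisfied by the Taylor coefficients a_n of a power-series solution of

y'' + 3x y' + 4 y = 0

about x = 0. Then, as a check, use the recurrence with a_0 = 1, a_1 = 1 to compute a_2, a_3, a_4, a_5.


Substitute y = sum_n a_n x^n.
y''(x) has coefficient (n+2)(n+1) a_{n+2} at x^n;
3 x y'(x) has coefficient 3 n a_n at x^n (shift);
4 y(x) has coefficient 4 a_n at x^n.
Matching x^n: (n+2)(n+1) a_{n+2} + (3n + 4) a_n = 0.
Thus a_{n+2} = (-3n - 4) / ((n+1)(n+2)) * a_n.

Check with a_0 = 1, a_1 = 1 (apply the recurrence for n = 0, 1, 2, 3): a_0 = 1, a_1 = 1, a_2 = -2, a_3 = -7/6, a_4 = 5/3, a_5 = 91/120.

a_(n+2) = (-3n - 4) / ((n+1)(n+2)) * a_n; check: a_0 = 1, a_1 = 1, a_2 = -2, a_3 = -7/6, a_4 = 5/3, a_5 = 91/120


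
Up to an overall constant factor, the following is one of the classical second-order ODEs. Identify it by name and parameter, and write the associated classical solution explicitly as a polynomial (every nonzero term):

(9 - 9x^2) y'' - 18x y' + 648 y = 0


All three coefficients share the factor 9; dividing through by 9 gives  (1 - x^2) y'' - 2x y' + 72 y = 0.
This matches the Legendre equation (1 - x^2) y'' - 2x y' + n(n+1) y = 0 (note the -2x y' term) with n(n+1) = 72, so n = 8; the polynomial solution is P_8(x).
With y = sum_k a_k x^k, matching x^k gives (k+2)(k+1) a_{k+2} = [k(k+1) - n(n+1)] a_k = (k - 8)(k + 9) a_k. The right side vanishes at k = 8, so the series with the parity of 8 terminates at degree 8.
Standard normalization (P_n(1) = 1): leading coefficient (2n)!/(2^n (n!)^2) = 20922789888000/(256*1625702400) = 6435/128, so a_8 = 6435/128. Work downward with a_k = (k+1)(k+2) a_{k+2} / ((k - 8)(k + 9)):
  a_6 = (7)(8)(6435/128) / ((6 - 8)(6 + 9)) = (45045/16)/(-30) = -3003/32
  a_4 = (5)(6)(-3003/32) / ((4 - 8)(4 + 9)) = (-45045/16)/(-52) = 3465/64
  a_2 = (3)(4)(3465/64) / ((2 - 8)(2 + 9)) = (10395/16)/(-66) = -315/32
  a_0 = (1)(2)(-315/32) / ((0 - 8)(0 + 9)) = (-315/16)/(-72) = 35/128
Hence P_8(x) = 6435 x^8/128 - 3003 x^6/32 + 3465 x^4/64 - 315 x^2/32 + 35/128.

P_8(x); series = 6435 x^8/128 - 3003 x^6/32 + 3465 x^4/64 - 315 x^2/32 + 35/128


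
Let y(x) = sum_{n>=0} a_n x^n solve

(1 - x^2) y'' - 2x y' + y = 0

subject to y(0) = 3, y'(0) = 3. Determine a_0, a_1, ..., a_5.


Ansatz: y(x) = sum_{n>=0} a_n x^n, so y'(x) = sum_{n>=1} n a_n x^(n-1) and y''(x) = sum_{n>=2} n(n-1) a_n x^(n-2).
Substitute into P(x) y'' + Q(x) y' + R(x) y = 0 with P(x) = 1 - x^2, Q(x) = -2x, R(x) = 1, and match powers of x.
Initial conditions: a_0 = 3, a_1 = 3.
Setting the coefficient of each power of x to zero and solving order by order (substituting the coefficients already found):
  x^0: 2 a_2 + a_0 = 0  ->  2 a_2 = -a_0 = -3  ->  a_2 = -3/2
  x^1: 6 a_3 - a_1 = 0  ->  6 a_3 = a_1 = 3  ->  a_3 = 1/2
  x^2: 12 a_4 - 5 a_2 = 0  ->  12 a_4 = 5 a_2 = -15/2  ->  a_4 = -5/8
  x^3: 20 a_5 - 11 a_3 = 0  ->  20 a_5 = 11 a_3 = 11/2  ->  a_5 = 11/40
Truncated series: y(x) = 3 + 3 x - (3/2) x^2 + (1/2) x^3 - (5/8) x^4 + (11/40) x^5 + O(x^6).

a_0 = 3; a_1 = 3; a_2 = -3/2; a_3 = 1/2; a_4 = -5/8; a_5 = 11/40


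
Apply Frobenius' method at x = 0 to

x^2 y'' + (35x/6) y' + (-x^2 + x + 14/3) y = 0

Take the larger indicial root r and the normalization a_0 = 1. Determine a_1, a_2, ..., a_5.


Write in Frobenius form y'' + (p(x)/x) y' + (q(x)/x^2) y = 0:
  p(x) = 35/6,  q(x) = -x^2 + x + 14/3.
Indicial equation: r(r-1) + (35/6) r + (14/3) = 0 -> roots r_1 = -4/3, r_2 = -7/2.
Take r = r_1 = -4/3. Let y(x) = x^r sum_{n>=0} a_n x^n with a_0 = 1.
Substitute y = x^r sum a_n x^n and match x^{r+n}. The recurrence is
  D(n) a_n + 1 a_{n-1} - 1 a_{n-2} = 0,  where D(n) = (r+n)(r+n-1) + (35/6)(r+n) + (14/3).
  a_n = [-1 a_{n-1} + 1 a_{n-2}] / D(n).
Since the indicial polynomial factors as (r - r_1)(r - r_2), D(n) = (r_1 + n - r_1)(r_1 + n - r_2) = n(n + 13/6).
Evaluating step by step (a_0 = 1):
  n = 1: D(1) = 1(1 + 13/6) = 19/6; numerator = -1(1) = -1; a_1 = (-1)/(19/6) = -6/19
  n = 2: D(2) = 2(2 + 13/6) = 25/3; numerator = -1(-6/19) + 1(1) = 25/19; a_2 = (25/19)/(25/3) = 3/19
  n = 3: D(3) = 3(3 + 13/6) = 31/2; numerator = -1(3/19) + 1(-6/19) = -9/19; a_3 = (-9/19)/(31/2) = -18/589
  n = 4: D(4) = 4(4 + 13/6) = 74/3; numerator = -1(-18/589) + 1(3/19) = 111/589; a_4 = (111/589)/(74/3) = 9/1178
  n = 5: D(5) = 5(5 + 13/6) = 215/6; numerator = -1(9/1178) + 1(-18/589) = -45/1178; a_5 = (-45/1178)/(215/6) = -27/25327

r = -4/3; a_0 = 1; a_1 = -6/19; a_2 = 3/19; a_3 = -18/589; a_4 = 9/1178; a_5 = -27/25327


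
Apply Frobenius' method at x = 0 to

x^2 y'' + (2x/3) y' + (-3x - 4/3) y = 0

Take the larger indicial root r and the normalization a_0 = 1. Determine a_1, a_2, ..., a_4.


Write in Frobenius form y'' + (p(x)/x) y' + (q(x)/x^2) y = 0:
  p(x) = 2/3,  q(x) = -3x - 4/3.
Indicial equation: r(r-1) + (2/3) r + (-4/3) = 0 -> roots r_1 = 4/3, r_2 = -1.
Take r = r_1 = 4/3. Let y(x) = x^r sum_{n>=0} a_n x^n with a_0 = 1.
Substitute y = x^r sum a_n x^n and match x^{r+n}. The recurrence is
  D(n) a_n - 3 a_{n-1} = 0,  where D(n) = (r+n)(r+n-1) + (2/3)(r+n) + (-4/3).
  a_n = 3 / D(n) * a_{n-1}.
Since the indicial polynomial factors as (r - r_1)(r - r_2), D(n) = (r_1 + n - r_1)(r_1 + n - r_2) = n(n + 7/3).
Evaluating step by step (a_0 = 1):
  n = 1: D(1) = 1(1 + 7/3) = 10/3; numerator = 3(1) = 3; a_1 = (3)/(10/3) = 9/10
  n = 2: D(2) = 2(2 + 7/3) = 26/3; numerator = 3(9/10) = 27/10; a_2 = (27/10)/(26/3) = 81/260
  n = 3: D(3) = 3(3 + 7/3) = 16; numerator = 3(81/260) = 243/260; a_3 = (243/260)/(16) = 243/4160
  n = 4: D(4) = 4(4 + 7/3) = 76/3; numerator = 3(243/4160) = 729/4160; a_4 = (729/4160)/(76/3) = 2187/316160

r = 4/3; a_0 = 1; a_1 = 9/10; a_2 = 81/260; a_3 = 243/4160; a_4 = 2187/316160


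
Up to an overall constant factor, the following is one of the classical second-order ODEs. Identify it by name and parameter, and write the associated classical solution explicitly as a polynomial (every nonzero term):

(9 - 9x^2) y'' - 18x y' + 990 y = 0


All three coefficients share the factor 9; dividing through by 9 gives  (1 - x^2) y'' - 2x y' + 110 y = 0.
This matches the Legendre equation (1 - x^2) y'' - 2x y' + n(n+1) y = 0 (note the -2x y' term) with n(n+1) = 110, so n = 10; the polynomial solution is P_10(x).
With y = sum_k a_k x^k, matching x^k gives (k+2)(k+1) a_{k+2} = [k(k+1) - n(n+1)] a_k = (k - 10)(k + 11) a_k. The right side vanishes at k = 10, so the series with the parity of 10 terminates at degree 10.
Standard normalization (P_n(1) = 1): leading coefficient (2n)!/(2^n (n!)^2) = 2432902008176640000/(1024*13168189440000) = 46189/256, so a_10 = 46189/256. Work downward with a_k = (k+1)(k+2) a_{k+2} / ((k - 10)(k + 11)):
  a_8 = (9)(10)(46189/256) / ((8 - 10)(8 + 11)) = (2078505/128)/(-38) = -109395/256
  a_6 = (7)(8)(-109395/256) / ((6 - 10)(6 + 11)) = (-765765/32)/(-68) = 45045/128
  a_4 = (5)(6)(45045/128) / ((4 - 10)(4 + 11)) = (675675/64)/(-90) = -15015/128
  a_2 = (3)(4)(-15015/128) / ((2 - 10)(2 + 11)) = (-45045/32)/(-104) = 3465/256
  a_0 = (1)(2)(3465/256) / ((0 - 10)(0 + 11)) = (3465/128)/(-110) = -63/256
Hence P_10(x) = 46189 x^10/256 - 109395 x^8/256 + 45045 x^6/128 - 15015 x^4/128 + 3465 x^2/256 - 63/256.

P_10(x); series = 46189 x^10/256 - 109395 x^8/256 + 45045 x^6/128 - 15015 x^4/128 + 3465 x^2/256 - 63/256


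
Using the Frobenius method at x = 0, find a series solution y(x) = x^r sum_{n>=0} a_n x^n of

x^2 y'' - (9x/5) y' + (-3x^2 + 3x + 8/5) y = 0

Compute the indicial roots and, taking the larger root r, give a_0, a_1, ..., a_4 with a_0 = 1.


Write in Frobenius form y'' + (p(x)/x) y' + (q(x)/x^2) y = 0:
  p(x) = -9/5,  q(x) = -3x^2 + 3x + 8/5.
Indicial equation: r(r-1) + (-9/5) r + (8/5) = 0 -> roots r_1 = 2, r_2 = 4/5.
Take r = r_1 = 2. Let y(x) = x^r sum_{n>=0} a_n x^n with a_0 = 1.
Substitute y = x^r sum a_n x^n and match x^{r+n}. The recurrence is
  D(n) a_n + 3 a_{n-1} - 3 a_{n-2} = 0,  where D(n) = (r+n)(r+n-1) + (-9/5)(r+n) + (8/5).
  a_n = [-3 a_{n-1} + 3 a_{n-2}] / D(n).
Since the indicial polynomial factors as (r - r_1)(r - r_2), D(n) = (r_1 + n - r_1)(r_1 + n - r_2) = n(n + 6/5).
Evaluating step by step (a_0 = 1):
  n = 1: D(1) = 1(1 + 6/5) = 11/5; numerator = -3(1) = -3; a_1 = (-3)/(11/5) = -15/11
  n = 2: D(2) = 2(2 + 6/5) = 32/5; numerator = -3(-15/11) + 3(1) = 78/11; a_2 = (78/11)/(32/5) = 195/176
  n = 3: D(3) = 3(3 + 6/5) = 63/5; numerator = -3(195/176) + 3(-15/11) = -1305/176; a_3 = (-1305/176)/(63/5) = -725/1232
  n = 4: D(4) = 4(4 + 6/5) = 104/5; numerator = -3(-725/1232) + 3(195/176) = 285/56; a_4 = (285/56)/(104/5) = 1425/5824

r = 2; a_0 = 1; a_1 = -15/11; a_2 = 195/176; a_3 = -725/1232; a_4 = 1425/5824


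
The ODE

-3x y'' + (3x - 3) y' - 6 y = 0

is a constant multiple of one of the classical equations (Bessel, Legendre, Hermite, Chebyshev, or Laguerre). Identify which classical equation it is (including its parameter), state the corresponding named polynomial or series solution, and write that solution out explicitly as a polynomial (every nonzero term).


All three coefficients share the factor -3; dividing through by -3 gives  x y'' + (1 - x) y' + 2 y = 0.
This matches the Laguerre equation x y'' + (1 - x) y' + n y = 0 with n = 2; the polynomial solution is L_2(x).
With y = sum_k a_k x^k, matching x^k gives (k+1)k a_{k+1} + (k+1) a_{k+1} - k a_k + n a_k = 0, i.e. (k+1)^2 a_{k+1} = (k - n) a_k = (k - 2) a_k. The right side vanishes at k = 2, so the series terminates at degree 2.
Standard normalization L_n(0) = 1 gives a_0 = 1. Work upward with a_{k+1} = (k - 2) a_k / (k+1)^2:
  a_1 = (0 - 2)(1) / 1^2 = -2/1 = -2
  a_2 = (1 - 2)(-2) / 2^2 = 2/4 = 1/2
Hence L_2(x) = x^2/2 - 2 x + 1.

L_2(x); series = x^2/2 - 2 x + 1


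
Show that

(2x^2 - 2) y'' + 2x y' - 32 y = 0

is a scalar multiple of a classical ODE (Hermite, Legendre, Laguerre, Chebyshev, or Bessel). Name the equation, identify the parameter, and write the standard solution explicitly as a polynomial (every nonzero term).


All three coefficients share the factor -2; dividing through by -2 gives  (1 - x^2) y'' - x y' + 16 y = 0.
This matches the Chebyshev equation (1 - x^2) y'' - x y' + n^2 y = 0 (note the -x y' term, not -2x y') with n^2 = 16, so n = 4; the polynomial solution is T_4(x).
With y = sum_k a_k x^k, matching x^k gives (k+2)(k+1) a_{k+2} = (k^2 - n^2) a_k = (k - 4)(k + 4) a_k. The right side vanishes at k = 4, so the series with the parity of 4 terminates at degree 4.
Standard normalization: leading coefficient of T_n is 2^(n-1), so a_4 = 2^3 = 8. Work downward with a_k = (k+1)(k+2) a_{k+2} / ((k - 4)(k + 4)):
  a_2 = (3)(4)(8) / ((2 - 4)(2 + 4)) = 96/(-12) = -8
  a_0 = (1)(2)(-8) / ((0 - 4)(0 + 4)) = -16/(-16) = 1
Hence T_4(x) = 8 x^4 - 8 x^2 + 1.

T_4(x); series = 8 x^4 - 8 x^2 + 1


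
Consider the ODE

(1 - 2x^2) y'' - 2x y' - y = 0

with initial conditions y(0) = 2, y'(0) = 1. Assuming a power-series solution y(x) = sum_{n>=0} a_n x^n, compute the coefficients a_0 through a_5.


Ansatz: y(x) = sum_{n>=0} a_n x^n, so y'(x) = sum_{n>=1} n a_n x^(n-1) and y''(x) = sum_{n>=2} n(n-1) a_n x^(n-2).
Substitute into P(x) y'' + Q(x) y' + R(x) y = 0 with P(x) = 1 - 2x^2, Q(x) = -2x, R(x) = -1, and match powers of x.
Initial conditions: a_0 = 2, a_1 = 1.
Setting the coefficient of each power of x to zero and solving order by order (substituting the coefficients already found):
  x^0: 2 a_2 - a_0 = 0  ->  2 a_2 = a_0 = 2  ->  a_2 = 1
  x^1: 6 a_3 - 3 a_1 = 0  ->  6 a_3 = 3 a_1 = 3  ->  a_3 = 1/2
  x^2: 12 a_4 - 9 a_2 = 0  ->  12 a_4 = 9 a_2 = 9  ->  a_4 = 3/4
  x^3: 20 a_5 - 19 a_3 = 0  ->  20 a_5 = 19 a_3 = 19/2  ->  a_5 = 19/40
Truncated series: y(x) = 2 + x + x^2 + (1/2) x^3 + (3/4) x^4 + (19/40) x^5 + O(x^6).

a_0 = 2; a_1 = 1; a_2 = 1; a_3 = 1/2; a_4 = 3/4; a_5 = 19/40


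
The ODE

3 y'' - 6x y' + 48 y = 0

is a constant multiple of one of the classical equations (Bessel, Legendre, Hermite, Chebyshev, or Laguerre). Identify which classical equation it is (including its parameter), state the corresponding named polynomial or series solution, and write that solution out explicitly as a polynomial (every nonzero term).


All three coefficients share the factor 3; dividing through by 3 gives  y'' - 2x y' + 16 y = 0.
This matches the Hermite equation y'' - 2x y' + 2n y = 0 with 2n = 16, so n = 8; the polynomial solution is H_8(x).
With y = sum_k a_k x^k, matching x^k gives (k+2)(k+1) a_{k+2} = 2(k - n) a_k = 2(k - 8) a_k. The right side vanishes at k = 8, so the series with the parity of 8 terminates at degree 8.
Standard normalization: leading coefficient of H_n is 2^n, so a_8 = 2^8 = 256. Work downward with a_k = (k+1)(k+2) a_{k+2} / (2(k - n)):
  a_6 = (7)(8)(256) / (2(6 - 8)) = 14336/(-4) = -3584
  a_4 = (5)(6)(-3584) / (2(4 - 8)) = -107520/(-8) = 13440
  a_2 = (3)(4)(13440) / (2(2 - 8)) = 161280/(-12) = -13440
  a_0 = (1)(2)(-13440) / (2(0 - 8)) = -26880/(-16) = 1680
Hence H_8(x) = 256 x^8 - 3584 x^6 + 13440 x^4 - 13440 x^2 + 1680.

H_8(x); series = 256 x^8 - 3584 x^6 + 13440 x^4 - 13440 x^2 + 1680


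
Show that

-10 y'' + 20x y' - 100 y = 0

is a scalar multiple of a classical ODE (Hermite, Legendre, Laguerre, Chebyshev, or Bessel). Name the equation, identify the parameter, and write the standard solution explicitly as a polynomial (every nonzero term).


All three coefficients share the factor -10; dividing through by -10 gives  y'' - 2x y' + 10 y = 0.
This matches the Hermite equation y'' - 2x y' + 2n y = 0 with 2n = 10, so n = 5; the polynomial solution is H_5(x).
With y = sum_k a_k x^k, matching x^k gives (k+2)(k+1) a_{k+2} = 2(k - n) a_k = 2(k - 5) a_k. The right side vanishes at k = 5, so the series with the parity of 5 terminates at degree 5.
Standard normalization: leading coefficient of H_n is 2^n, so a_5 = 2^5 = 32. Work downward with a_k = (k+1)(k+2) a_{k+2} / (2(k - n)):
  a_3 = (4)(5)(32) / (2(3 - 5)) = 640/(-4) = -160
  a_1 = (2)(3)(-160) / (2(1 - 5)) = -960/(-8) = 120
Hence H_5(x) = 32 x^5 - 160 x^3 + 120 x.

H_5(x); series = 32 x^5 - 160 x^3 + 120 x


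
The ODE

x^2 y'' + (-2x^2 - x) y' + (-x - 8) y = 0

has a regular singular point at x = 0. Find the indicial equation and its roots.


Divide by x^2 to reach normal form y'' + P_1(x) y' + P_2(x) y = 0 with P_1(x) = -2 - 1/x and P_2(x) = -1/x - 8/x^2.
x = 0 is a singular point because the y'-coefficient -2 - 1/x has a pole at x = 0 and the y-coefficient -1/x - 8/x^2 has a pole at x = 0.
It is a regular singular point because x P_1(x) = p(x) = -2x - 1 and x^2 P_2(x) = q(x) = -x - 8 are polynomials, hence analytic at x = 0.
p(0) = -1,  q(0) = -8.
Indicial equation: r(r-1) + p(0) r + q(0) = 0, i.e. r^2 + (p(0) - 1) r + q(0) = 0, i.e. r^2 - 2 r - 8 = 0.
Discriminant: (-2)^2 - 4(-8) = 36, so r = (2 ± 6)/2.
Solving: r_1 = 4, r_2 = -2.

indicial: r^2 - 2 r - 8 = 0; roots r_1 = 4, r_2 = -2


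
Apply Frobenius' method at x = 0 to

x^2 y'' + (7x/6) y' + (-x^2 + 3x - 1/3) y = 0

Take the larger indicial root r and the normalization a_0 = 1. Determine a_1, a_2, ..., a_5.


Write in Frobenius form y'' + (p(x)/x) y' + (q(x)/x^2) y = 0:
  p(x) = 7/6,  q(x) = -x^2 + 3x - 1/3.
Indicial equation: r(r-1) + (7/6) r + (-1/3) = 0 -> roots r_1 = 1/2, r_2 = -2/3.
Take r = r_1 = 1/2. Let y(x) = x^r sum_{n>=0} a_n x^n with a_0 = 1.
Substitute y = x^r sum a_n x^n and match x^{r+n}. The recurrence is
  D(n) a_n + 3 a_{n-1} - 1 a_{n-2} = 0,  where D(n) = (r+n)(r+n-1) + (7/6)(r+n) + (-1/3).
  a_n = [-3 a_{n-1} + 1 a_{n-2}] / D(n).
Since the indicial polynomial factors as (r - r_1)(r - r_2), D(n) = (r_1 + n - r_1)(r_1 + n - r_2) = n(n + 7/6).
Evaluating step by step (a_0 = 1):
  n = 1: D(1) = 1(1 + 7/6) = 13/6; numerator = -3(1) = -3; a_1 = (-3)/(13/6) = -18/13
  n = 2: D(2) = 2(2 + 7/6) = 19/3; numerator = -3(-18/13) + 1(1) = 67/13; a_2 = (67/13)/(19/3) = 201/247
  n = 3: D(3) = 3(3 + 7/6) = 25/2; numerator = -3(201/247) + 1(-18/13) = -945/247; a_3 = (-945/247)/(25/2) = -378/1235
  n = 4: D(4) = 4(4 + 7/6) = 62/3; numerator = -3(-378/1235) + 1(201/247) = 2139/1235; a_4 = (2139/1235)/(62/3) = 207/2470
  n = 5: D(5) = 5(5 + 7/6) = 185/6; numerator = -3(207/2470) + 1(-378/1235) = -1377/2470; a_5 = (-1377/2470)/(185/6) = -4131/228475

r = 1/2; a_0 = 1; a_1 = -18/13; a_2 = 201/247; a_3 = -378/1235; a_4 = 207/2470; a_5 = -4131/228475


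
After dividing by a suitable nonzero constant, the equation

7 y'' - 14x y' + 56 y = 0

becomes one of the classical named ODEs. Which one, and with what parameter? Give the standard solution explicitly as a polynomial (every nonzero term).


All three coefficients share the factor 7; dividing through by 7 gives  y'' - 2x y' + 8 y = 0.
This matches the Hermite equation y'' - 2x y' + 2n y = 0 with 2n = 8, so n = 4; the polynomial solution is H_4(x).
With y = sum_k a_k x^k, matching x^k gives (k+2)(k+1) a_{k+2} = 2(k - n) a_k = 2(k - 4) a_k. The right side vanishes at k = 4, so the series with the parity of 4 terminates at degree 4.
Standard normalization: leading coefficient of H_n is 2^n, so a_4 = 2^4 = 16. Work downward with a_k = (k+1)(k+2) a_{k+2} / (2(k - n)):
  a_2 = (3)(4)(16) / (2(2 - 4)) = 192/(-4) = -48
  a_0 = (1)(2)(-48) / (2(0 - 4)) = -96/(-8) = 12
Hence H_4(x) = 16 x^4 - 48 x^2 + 12.

H_4(x); series = 16 x^4 - 48 x^2 + 12


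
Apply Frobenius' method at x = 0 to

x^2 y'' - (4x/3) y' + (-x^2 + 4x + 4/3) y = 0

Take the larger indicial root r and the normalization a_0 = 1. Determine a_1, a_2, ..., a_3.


Write in Frobenius form y'' + (p(x)/x) y' + (q(x)/x^2) y = 0:
  p(x) = -4/3,  q(x) = -x^2 + 4x + 4/3.
Indicial equation: r(r-1) + (-4/3) r + (4/3) = 0 -> roots r_1 = 4/3, r_2 = 1.
Take r = r_1 = 4/3. Let y(x) = x^r sum_{n>=0} a_n x^n with a_0 = 1.
Substitute y = x^r sum a_n x^n and match x^{r+n}. The recurrence is
  D(n) a_n + 4 a_{n-1} - 1 a_{n-2} = 0,  where D(n) = (r+n)(r+n-1) + (-4/3)(r+n) + (4/3).
  a_n = [-4 a_{n-1} + 1 a_{n-2}] / D(n).
Since the indicial polynomial factors as (r - r_1)(r - r_2), D(n) = (r_1 + n - r_1)(r_1 + n - r_2) = n(n + 1/3).
Evaluating step by step (a_0 = 1):
  n = 1: D(1) = 1(1 + 1/3) = 4/3; numerator = -4(1) = -4; a_1 = (-4)/(4/3) = -3
  n = 2: D(2) = 2(2 + 1/3) = 14/3; numerator = -4(-3) + 1(1) = 13; a_2 = (13)/(14/3) = 39/14
  n = 3: D(3) = 3(3 + 1/3) = 10; numerator = -4(39/14) + 1(-3) = -99/7; a_3 = (-99/7)/(10) = -99/70

r = 4/3; a_0 = 1; a_1 = -3; a_2 = 39/14; a_3 = -99/70


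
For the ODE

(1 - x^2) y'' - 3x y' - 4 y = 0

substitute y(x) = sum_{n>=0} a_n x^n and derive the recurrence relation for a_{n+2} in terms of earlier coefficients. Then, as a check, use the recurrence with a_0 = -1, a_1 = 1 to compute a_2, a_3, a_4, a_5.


Substitute y = sum_n a_n x^n.
(1 - 1 x^2) y'' contributes (n+2)(n+1) a_{n+2} - n(n-1) a_n at x^n.
-3 x y'(x) contributes -3 n a_n at x^n.
-4 y(x) contributes -4 a_n at x^n.
Matching x^n: (n+2)(n+1) a_{n+2} + (-n(n-1) - 3 n - 4) a_n = 0.
Thus a_{n+2} = (n(n-1) + 3 n + 4) / ((n+1)(n+2)) * a_n.

Check with a_0 = -1, a_1 = 1 (apply the recurrence for n = 0, 1, 2, 3): a_0 = -1, a_1 = 1, a_2 = -2, a_3 = 7/6, a_4 = -2, a_5 = 133/120.

a_(n+2) = (n(n-1) + 3 n + 4) / ((n+1)(n+2)) * a_n; check: a_0 = -1, a_1 = 1, a_2 = -2, a_3 = 7/6, a_4 = -2, a_5 = 133/120


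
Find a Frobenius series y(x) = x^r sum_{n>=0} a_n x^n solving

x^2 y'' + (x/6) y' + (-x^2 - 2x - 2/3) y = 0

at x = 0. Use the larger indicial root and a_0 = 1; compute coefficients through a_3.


Write in Frobenius form y'' + (p(x)/x) y' + (q(x)/x^2) y = 0:
  p(x) = 1/6,  q(x) = -x^2 - 2x - 2/3.
Indicial equation: r(r-1) + (1/6) r + (-2/3) = 0 -> roots r_1 = 4/3, r_2 = -1/2.
Take r = r_1 = 4/3. Let y(x) = x^r sum_{n>=0} a_n x^n with a_0 = 1.
Substitute y = x^r sum a_n x^n and match x^{r+n}. The recurrence is
  D(n) a_n - 2 a_{n-1} - 1 a_{n-2} = 0,  where D(n) = (r+n)(r+n-1) + (1/6)(r+n) + (-2/3).
  a_n = [2 a_{n-1} + 1 a_{n-2}] / D(n).
Since the indicial polynomial factors as (r - r_1)(r - r_2), D(n) = (r_1 + n - r_1)(r_1 + n - r_2) = n(n + 11/6).
Evaluating step by step (a_0 = 1):
  n = 1: D(1) = 1(1 + 11/6) = 17/6; numerator = 2(1) = 2; a_1 = (2)/(17/6) = 12/17
  n = 2: D(2) = 2(2 + 11/6) = 23/3; numerator = 2(12/17) + 1(1) = 41/17; a_2 = (41/17)/(23/3) = 123/391
  n = 3: D(3) = 3(3 + 11/6) = 29/2; numerator = 2(123/391) + 1(12/17) = 522/391; a_3 = (522/391)/(29/2) = 36/391

r = 4/3; a_0 = 1; a_1 = 12/17; a_2 = 123/391; a_3 = 36/391


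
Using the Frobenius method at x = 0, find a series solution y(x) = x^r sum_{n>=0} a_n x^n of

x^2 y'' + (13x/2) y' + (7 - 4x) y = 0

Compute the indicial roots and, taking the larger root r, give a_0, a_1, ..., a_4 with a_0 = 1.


Write in Frobenius form y'' + (p(x)/x) y' + (q(x)/x^2) y = 0:
  p(x) = 13/2,  q(x) = 7 - 4x.
Indicial equation: r(r-1) + (13/2) r + (7) = 0 -> roots r_1 = -2, r_2 = -7/2.
Take r = r_1 = -2. Let y(x) = x^r sum_{n>=0} a_n x^n with a_0 = 1.
Substitute y = x^r sum a_n x^n and match x^{r+n}. The recurrence is
  D(n) a_n - 4 a_{n-1} = 0,  where D(n) = (r+n)(r+n-1) + (13/2)(r+n) + (7).
  a_n = 4 / D(n) * a_{n-1}.
Since the indicial polynomial factors as (r - r_1)(r - r_2), D(n) = (r_1 + n - r_1)(r_1 + n - r_2) = n(n + 3/2).
Evaluating step by step (a_0 = 1):
  n = 1: D(1) = 1(1 + 3/2) = 5/2; numerator = 4(1) = 4; a_1 = (4)/(5/2) = 8/5
  n = 2: D(2) = 2(2 + 3/2) = 7; numerator = 4(8/5) = 32/5; a_2 = (32/5)/(7) = 32/35
  n = 3: D(3) = 3(3 + 3/2) = 27/2; numerator = 4(32/35) = 128/35; a_3 = (128/35)/(27/2) = 256/945
  n = 4: D(4) = 4(4 + 3/2) = 22; numerator = 4(256/945) = 1024/945; a_4 = (1024/945)/(22) = 512/10395

r = -2; a_0 = 1; a_1 = 8/5; a_2 = 32/35; a_3 = 256/945; a_4 = 512/10395


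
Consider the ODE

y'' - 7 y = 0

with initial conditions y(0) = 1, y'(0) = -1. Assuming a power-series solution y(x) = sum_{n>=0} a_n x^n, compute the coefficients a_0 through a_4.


Ansatz: y(x) = sum_{n>=0} a_n x^n, so y'(x) = sum_{n>=1} n a_n x^(n-1) and y''(x) = sum_{n>=2} n(n-1) a_n x^(n-2).
Substitute into P(x) y'' + Q(x) y' + R(x) y = 0 with P(x) = 1, Q(x) = 0, R(x) = -7, and match powers of x.
Initial conditions: a_0 = 1, a_1 = -1.
Setting the coefficient of each power of x to zero and solving order by order (substituting the coefficients already found):
  x^0: 2 a_2 - 7 a_0 = 0  ->  2 a_2 = 7 a_0 = 7  ->  a_2 = 7/2
  x^1: 6 a_3 - 7 a_1 = 0  ->  6 a_3 = 7 a_1 = -7  ->  a_3 = -7/6
  x^2: 12 a_4 - 7 a_2 = 0  ->  12 a_4 = 7 a_2 = 49/2  ->  a_4 = 49/24
Truncated series: y(x) = 1 - x + (7/2) x^2 - (7/6) x^3 + (49/24) x^4 + O(x^5).

a_0 = 1; a_1 = -1; a_2 = 7/2; a_3 = -7/6; a_4 = 49/24


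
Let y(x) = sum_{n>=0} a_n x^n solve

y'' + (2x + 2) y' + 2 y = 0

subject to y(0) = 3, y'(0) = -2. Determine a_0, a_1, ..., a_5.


Ansatz: y(x) = sum_{n>=0} a_n x^n, so y'(x) = sum_{n>=1} n a_n x^(n-1) and y''(x) = sum_{n>=2} n(n-1) a_n x^(n-2).
Substitute into P(x) y'' + Q(x) y' + R(x) y = 0 with P(x) = 1, Q(x) = 2x + 2, R(x) = 2, and match powers of x.
Initial conditions: a_0 = 3, a_1 = -2.
Setting the coefficient of each power of x to zero and solving order by order (substituting the coefficients already found):
  x^0: 2 a_2 + 2 a_1 + 2 a_0 = 0  ->  2 a_2 = -2 a_1 - 2 a_0 = -2  ->  a_2 = -1
  x^1: 6 a_3 + 4 a_2 + 4 a_1 = 0  ->  6 a_3 = -4 a_2 - 4 a_1 = 12  ->  a_3 = 2
  x^2: 12 a_4 + 6 a_3 + 6 a_2 = 0  ->  12 a_4 = -6 a_3 - 6 a_2 = -6  ->  a_4 = -1/2
  x^3: 20 a_5 + 8 a_4 + 8 a_3 = 0  ->  20 a_5 = -8 a_4 - 8 a_3 = -12  ->  a_5 = -3/5
Truncated series: y(x) = 3 - 2 x - x^2 + 2 x^3 - (1/2) x^4 - (3/5) x^5 + O(x^6).

a_0 = 3; a_1 = -2; a_2 = -1; a_3 = 2; a_4 = -1/2; a_5 = -3/5


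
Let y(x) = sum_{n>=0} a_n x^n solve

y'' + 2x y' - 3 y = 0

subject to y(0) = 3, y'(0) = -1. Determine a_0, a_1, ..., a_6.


Ansatz: y(x) = sum_{n>=0} a_n x^n, so y'(x) = sum_{n>=1} n a_n x^(n-1) and y''(x) = sum_{n>=2} n(n-1) a_n x^(n-2).
Substitute into P(x) y'' + Q(x) y' + R(x) y = 0 with P(x) = 1, Q(x) = 2x, R(x) = -3, and match powers of x.
Initial conditions: a_0 = 3, a_1 = -1.
Setting the coefficient of each power of x to zero and solving order by order (substituting the coefficients already found):
  x^0: 2 a_2 - 3 a_0 = 0  ->  2 a_2 = 3 a_0 = 9  ->  a_2 = 9/2
  x^1: 6 a_3 - a_1 = 0  ->  6 a_3 = a_1 = -1  ->  a_3 = -1/6
  x^2: 12 a_4 + a_2 = 0  ->  12 a_4 = -a_2 = -9/2  ->  a_4 = -3/8
  x^3: 20 a_5 + 3 a_3 = 0  ->  20 a_5 = -3 a_3 = 1/2  ->  a_5 = 1/40
  x^4: 30 a_6 + 5 a_4 = 0  ->  30 a_6 = -5 a_4 = 15/8  ->  a_6 = 1/16
Truncated series: y(x) = 3 - x + (9/2) x^2 - (1/6) x^3 - (3/8) x^4 + (1/40) x^5 + (1/16) x^6 + O(x^7).

a_0 = 3; a_1 = -1; a_2 = 9/2; a_3 = -1/6; a_4 = -3/8; a_5 = 1/40; a_6 = 1/16


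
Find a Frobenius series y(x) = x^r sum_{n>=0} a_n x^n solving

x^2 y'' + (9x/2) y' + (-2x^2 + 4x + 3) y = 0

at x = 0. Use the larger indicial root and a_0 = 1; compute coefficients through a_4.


Write in Frobenius form y'' + (p(x)/x) y' + (q(x)/x^2) y = 0:
  p(x) = 9/2,  q(x) = -2x^2 + 4x + 3.
Indicial equation: r(r-1) + (9/2) r + (3) = 0 -> roots r_1 = -3/2, r_2 = -2.
Take r = r_1 = -3/2. Let y(x) = x^r sum_{n>=0} a_n x^n with a_0 = 1.
Substitute y = x^r sum a_n x^n and match x^{r+n}. The recurrence is
  D(n) a_n + 4 a_{n-1} - 2 a_{n-2} = 0,  where D(n) = (r+n)(r+n-1) + (9/2)(r+n) + (3).
  a_n = [-4 a_{n-1} + 2 a_{n-2}] / D(n).
Since the indicial polynomial factors as (r - r_1)(r - r_2), D(n) = (r_1 + n - r_1)(r_1 + n - r_2) = n(n + 1/2).
Evaluating step by step (a_0 = 1):
  n = 1: D(1) = 1(1 + 1/2) = 3/2; numerator = -4(1) = -4; a_1 = (-4)/(3/2) = -8/3
  n = 2: D(2) = 2(2 + 1/2) = 5; numerator = -4(-8/3) + 2(1) = 38/3; a_2 = (38/3)/(5) = 38/15
  n = 3: D(3) = 3(3 + 1/2) = 21/2; numerator = -4(38/15) + 2(-8/3) = -232/15; a_3 = (-232/15)/(21/2) = -464/315
  n = 4: D(4) = 4(4 + 1/2) = 18; numerator = -4(-464/315) + 2(38/15) = 3452/315; a_4 = (3452/315)/(18) = 1726/2835

r = -3/2; a_0 = 1; a_1 = -8/3; a_2 = 38/15; a_3 = -464/315; a_4 = 1726/2835
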